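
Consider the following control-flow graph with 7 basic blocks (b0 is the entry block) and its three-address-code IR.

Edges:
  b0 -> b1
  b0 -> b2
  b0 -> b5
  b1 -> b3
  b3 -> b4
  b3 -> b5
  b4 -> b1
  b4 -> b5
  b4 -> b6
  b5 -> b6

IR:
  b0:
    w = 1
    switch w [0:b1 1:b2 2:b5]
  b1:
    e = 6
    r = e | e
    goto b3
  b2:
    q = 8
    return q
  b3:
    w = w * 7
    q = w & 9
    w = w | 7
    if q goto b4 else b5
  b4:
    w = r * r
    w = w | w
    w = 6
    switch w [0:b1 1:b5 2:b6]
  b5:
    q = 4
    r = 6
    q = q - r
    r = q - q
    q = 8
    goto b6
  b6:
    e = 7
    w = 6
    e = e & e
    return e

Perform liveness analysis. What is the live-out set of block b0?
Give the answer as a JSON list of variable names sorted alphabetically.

Per-block:
  b0 def {w} use ∅
  b1 def {e,r} use ∅
  b2 def {q} use ∅
  b3 def {q,w} use {w}
  b4 def {w} use {r}
  b5 def {q,r} use ∅
  b6 def {e,w} use ∅

Backward fixpoint:
  b0 li=∅ lo={w}
  b1 li={w} lo={r,w}
  b2 li=∅ lo=∅
  b3 li={r,w} lo={r}
  b4 li={r} lo={w}
  b5 li=∅ lo=∅
  b6 li=∅ lo=∅

live-out(b0) = ["w"]

Answer: ["w"]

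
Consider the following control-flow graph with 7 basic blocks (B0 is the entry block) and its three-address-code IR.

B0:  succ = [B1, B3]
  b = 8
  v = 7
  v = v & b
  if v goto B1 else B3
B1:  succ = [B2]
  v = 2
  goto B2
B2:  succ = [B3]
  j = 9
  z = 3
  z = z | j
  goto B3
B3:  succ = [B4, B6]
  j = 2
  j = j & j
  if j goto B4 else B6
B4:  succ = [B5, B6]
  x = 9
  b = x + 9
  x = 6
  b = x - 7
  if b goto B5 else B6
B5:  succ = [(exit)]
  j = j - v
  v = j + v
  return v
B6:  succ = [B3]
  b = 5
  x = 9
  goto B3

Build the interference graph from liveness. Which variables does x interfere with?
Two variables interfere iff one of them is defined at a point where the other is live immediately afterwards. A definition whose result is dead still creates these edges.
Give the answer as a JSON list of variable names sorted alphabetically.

Answer: ["j", "v"]

Working:
Per-block:
  B0: {b,v} / ∅
  B1: {v} / ∅
  B2: {j,z} / ∅
  B3: {j} / ∅
  B4: {b,x} / ∅
  B5: {j,v} / {j,v}
  B6: {b,x} / ∅

Backward fixpoint:
  B0 li=∅ lo={v}
  B1 li=∅ lo={v}
  B2 li={v} lo={v}
  B3 li={v} lo={j,v}
  B4 li={j,v} lo={j,v}
  B5 li={j,v} lo=∅
  B6 li={v} lo={v}

Conflict graph:
  b — {j,v}
  j — {b,v,x,z}
  v — {b,j,x,z}
  x — {j,v}
  z — {j,v}

N(x) = ["j", "v"]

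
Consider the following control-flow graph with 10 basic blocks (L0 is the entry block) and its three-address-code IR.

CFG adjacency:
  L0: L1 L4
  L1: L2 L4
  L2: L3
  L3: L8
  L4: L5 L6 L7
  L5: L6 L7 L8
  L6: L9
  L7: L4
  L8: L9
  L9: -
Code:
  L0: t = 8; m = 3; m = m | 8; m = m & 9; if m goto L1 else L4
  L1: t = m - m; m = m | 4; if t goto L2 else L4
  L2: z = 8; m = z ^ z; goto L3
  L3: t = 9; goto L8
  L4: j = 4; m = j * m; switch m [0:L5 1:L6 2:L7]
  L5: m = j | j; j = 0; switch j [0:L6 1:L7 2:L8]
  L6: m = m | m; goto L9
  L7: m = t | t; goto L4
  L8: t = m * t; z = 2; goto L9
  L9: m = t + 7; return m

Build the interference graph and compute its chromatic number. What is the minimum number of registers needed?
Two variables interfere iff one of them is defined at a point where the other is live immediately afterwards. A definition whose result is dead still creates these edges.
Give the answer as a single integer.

def/use:
  L0 def {m,t} use ∅
  L1 def {m,t} use {m}
  L2 def {m,z} use ∅
  L3 def {t} use ∅
  L4 def {j,m} use {m}
  L5 def {j,m} use {j}
  L6 def {m} use {m}
  L7 def {m} use {t}
  L8 def {t,z} use {m,t}
  L9 def {m} use {t}

Backward fixpoint:
  live L0: ∅→{m,t}
  live L1: {m}→{m,t}
  live L2: ∅→{m}
  live L3: {m}→{m,t}
  live L4: {m,t}→{j,m,t}
  live L5: {j,t}→{m,t}
  live L6: {m,t}→{t}
  live L7: {t}→{m,t}
  live L8: {m,t}→{t}
  live L9: {t}→∅

Interfere edges:
  j↔{m,t}
  m↔{j,t}
  t↔{j,m,z}
  z↔{t}

Chromatic number:
  {j,m,t} pairwise interfere (3-clique) ⇒ χ ≥ 3
  assign j→r1 m→r2 t→r0 z→r1 — no edge inside a register ⇒ χ ≤ 3
  χ = 3

Answer: 3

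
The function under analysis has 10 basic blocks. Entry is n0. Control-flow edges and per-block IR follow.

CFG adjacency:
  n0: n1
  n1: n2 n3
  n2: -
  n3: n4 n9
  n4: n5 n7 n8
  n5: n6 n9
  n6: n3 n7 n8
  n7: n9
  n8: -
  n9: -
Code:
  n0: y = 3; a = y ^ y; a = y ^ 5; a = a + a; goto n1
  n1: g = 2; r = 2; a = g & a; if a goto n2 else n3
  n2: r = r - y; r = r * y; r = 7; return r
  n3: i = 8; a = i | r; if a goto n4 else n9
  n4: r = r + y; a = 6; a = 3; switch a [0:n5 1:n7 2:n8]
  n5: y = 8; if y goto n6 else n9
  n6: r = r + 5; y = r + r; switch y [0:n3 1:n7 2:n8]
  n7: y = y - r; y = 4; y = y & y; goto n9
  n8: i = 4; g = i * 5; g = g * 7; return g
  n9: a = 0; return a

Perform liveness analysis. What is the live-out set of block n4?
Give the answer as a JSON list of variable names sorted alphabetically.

Per-block:
  n0 def {a,y} use ∅
  n1 def {a,g,r} use {a}
  n2 def {r} use {r,y}
  n3 def {a,i} use {r}
  n4 def {a,r} use {r,y}
  n5 def {y} use ∅
  n6 def {r,y} use {r}
  n7 def {y} use {r,y}
  n8 def {g,i} use ∅
  n9 def {a} use ∅

Backward fixpoint:
  n0 li=∅ lo={a,y}
  n1 li={a,y} lo={r,y}
  n2 li={r,y} lo=∅
  n3 li={r,y} lo={r,y}
  n4 li={r,y} lo={r,y}
  n5 li={r} lo={r}
  n6 li={r} lo={r,y}
  n7 li={r,y} lo=∅
  n8 li=∅ lo=∅
  n9 li=∅ lo=∅

live-out(n4) = ["r", "y"]

Answer: ["r", "y"]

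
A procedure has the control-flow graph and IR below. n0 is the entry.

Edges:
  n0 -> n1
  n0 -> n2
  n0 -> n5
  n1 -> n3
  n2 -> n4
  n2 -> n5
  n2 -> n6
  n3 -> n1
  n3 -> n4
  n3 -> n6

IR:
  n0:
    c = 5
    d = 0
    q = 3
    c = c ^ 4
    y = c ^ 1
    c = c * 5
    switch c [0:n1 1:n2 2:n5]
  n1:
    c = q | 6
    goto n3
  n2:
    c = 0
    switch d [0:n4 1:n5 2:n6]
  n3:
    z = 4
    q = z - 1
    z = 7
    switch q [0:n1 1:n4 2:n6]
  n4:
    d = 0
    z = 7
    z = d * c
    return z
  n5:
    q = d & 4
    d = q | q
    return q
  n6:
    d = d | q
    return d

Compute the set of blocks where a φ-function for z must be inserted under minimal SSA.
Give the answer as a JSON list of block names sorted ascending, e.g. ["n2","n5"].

Answer: ["n1", "n4", "n6"]

Derivation:
idom tree: n1←n0 n2←n0 n3←n1 n4←n0 n5←n0 n6←n0
Dom∩ at merges:
  n1: preds {n0,n3}: {n0} ∩ {n0,n1,n3} = {n0}; idom=n0
  n4: preds {n2,n3}: {n0,n2} ∩ {n0,n1,n3} = {n0}; idom=n0
  n5: preds {n0,n2}: {n0} ∩ {n0,n2} = {n0}; idom=n0
  n6: preds {n2,n3}: {n0,n2} ∩ {n0,n1,n3} = {n0}; idom=n0

Frontier:
  n1←n0: walk · to n0
  n1←n3: walk n3→n1 to n0
  n4←n2: walk n2 to n0
  n4←n3: walk n3→n1 to n0
  n5←n0: walk · to n0
  n5←n2: walk n2 to n0
  n6←n2: walk n2 to n0
  n6←n3: walk n3→n1 to n0
  n0 → ∅
  n1 → {n1,n4,n6}
  n2 → {n4,n5,n6}
  n3 → {n1,n4,n6}
  n4 → ∅
  n5 → ∅
  n6 → ∅

φ for z: defs {n3,n4}
  DF⁺ = {n1,n4,n6}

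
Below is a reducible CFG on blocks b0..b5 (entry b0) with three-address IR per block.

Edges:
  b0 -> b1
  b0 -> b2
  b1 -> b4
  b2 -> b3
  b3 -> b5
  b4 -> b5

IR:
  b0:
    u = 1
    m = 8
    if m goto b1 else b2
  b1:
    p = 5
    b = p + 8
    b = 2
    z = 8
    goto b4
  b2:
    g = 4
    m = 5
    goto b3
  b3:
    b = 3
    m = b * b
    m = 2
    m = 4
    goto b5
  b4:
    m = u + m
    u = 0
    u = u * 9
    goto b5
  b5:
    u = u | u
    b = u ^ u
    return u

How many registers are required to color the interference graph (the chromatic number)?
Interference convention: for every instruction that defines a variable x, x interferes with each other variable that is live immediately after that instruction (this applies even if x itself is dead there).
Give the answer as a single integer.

Answer: 3

Working:
Block summaries:
  b0: {m,u} / ∅
  b1: {b,p,z} / ∅
  b2: {g,m} / ∅
  b3: {b,m} / ∅
  b4: {m,u} / {m,u}
  b5: {b,u} / {u}

Backward fixpoint:
  b0 li=∅ lo={m,u}
  b1 li={m,u} lo={m,u}
  b2 li={u} lo={u}
  b3 li={u} lo={u}
  b4 li={m,u} lo={u}
  b5 li={u} lo=∅

Interfere edges:
  b — {m,u}
  g — {u}
  m — {b,p,u,z}
  p — {m,u}
  u — {b,g,m,p,z}
  z — {m,u}

Chromatic number:
  {b,m,u} pairwise interfere (3-clique) ⇒ χ ≥ 3
  assign b→c2 g→c1 m→c1 p→c2 u→c0 z→c2 — no edge inside a register ⇒ χ ≤ 3
  χ = 3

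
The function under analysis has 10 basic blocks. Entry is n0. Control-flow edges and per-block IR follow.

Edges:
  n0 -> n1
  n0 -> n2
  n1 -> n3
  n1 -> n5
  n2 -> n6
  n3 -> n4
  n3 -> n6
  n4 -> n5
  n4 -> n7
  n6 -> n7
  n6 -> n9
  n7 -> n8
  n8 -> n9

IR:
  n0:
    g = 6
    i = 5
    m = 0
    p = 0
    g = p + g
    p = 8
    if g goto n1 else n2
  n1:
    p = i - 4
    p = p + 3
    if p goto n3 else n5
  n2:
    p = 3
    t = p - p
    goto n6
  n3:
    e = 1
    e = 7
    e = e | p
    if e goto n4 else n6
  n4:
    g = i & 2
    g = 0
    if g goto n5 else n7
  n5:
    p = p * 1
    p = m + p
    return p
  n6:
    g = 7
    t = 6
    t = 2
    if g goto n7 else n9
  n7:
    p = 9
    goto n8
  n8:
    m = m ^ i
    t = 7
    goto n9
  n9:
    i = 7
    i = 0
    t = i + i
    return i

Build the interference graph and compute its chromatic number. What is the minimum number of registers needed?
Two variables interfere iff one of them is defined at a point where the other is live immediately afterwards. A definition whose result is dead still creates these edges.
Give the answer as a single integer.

Per-block:
  n0: {g,i,m,p} / ∅
  n1: {p} / {i}
  n2: {p,t} / ∅
  n3: {e} / {p}
  n4: {g} / {i}
  n5: {p} / {m,p}
  n6: {g,t} / ∅
  n7: {p} / ∅
  n8: {m,t} / {i,m}
  n9: {i,t} / ∅

Liveness:
  live n0: ∅→{i,m}
  live n1: {i,m}→{i,m,p}
  live n2: {i,m}→{i,m}
  live n3: {i,m,p}→{i,m,p}
  live n4: {i,m,p}→{i,m,p}
  live n5: {m,p}→∅
  live n6: {i,m}→{i,m}
  live n7: {i,m}→{i,m}
  live n8: {i,m}→∅
  live n9: ∅→∅

Interfere edges:
  e — {i,m,p}
  g — {i,m,p,t}
  i — {e,g,m,p,t}
  m — {e,g,i,p,t}
  p — {e,g,i,m}
  t — {g,i,m}

Chromatic number:
  {e,i,m,p} pairwise interfere (4-clique) ⇒ χ ≥ 4
  4-colouring: r0={i}  r1={m}  r2={e,g}  r3={p,t}
  χ = 4

Answer: 4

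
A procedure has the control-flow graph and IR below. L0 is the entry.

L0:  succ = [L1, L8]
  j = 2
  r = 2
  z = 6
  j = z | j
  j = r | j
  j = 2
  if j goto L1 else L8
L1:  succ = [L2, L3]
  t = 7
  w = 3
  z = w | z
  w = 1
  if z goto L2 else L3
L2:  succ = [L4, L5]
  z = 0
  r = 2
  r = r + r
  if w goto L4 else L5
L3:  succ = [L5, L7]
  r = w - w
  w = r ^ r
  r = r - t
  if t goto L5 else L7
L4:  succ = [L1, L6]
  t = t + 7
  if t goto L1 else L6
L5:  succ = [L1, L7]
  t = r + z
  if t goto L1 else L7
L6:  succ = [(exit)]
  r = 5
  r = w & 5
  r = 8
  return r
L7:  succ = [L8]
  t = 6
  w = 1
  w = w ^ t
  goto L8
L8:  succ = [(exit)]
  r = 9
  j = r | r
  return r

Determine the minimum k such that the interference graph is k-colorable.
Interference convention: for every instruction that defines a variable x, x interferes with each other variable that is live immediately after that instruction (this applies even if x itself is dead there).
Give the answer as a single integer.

Answer: 4

Working:
def/use:
  L0: def={j,r,z} ue=∅
  L1: def={t,w,z} ue={z}
  L2: def={r,z} ue={w}
  L3: def={r,w} ue={t,w}
  L4: def={t} ue={t}
  L5: def={t} ue={r,z}
  L6: def={r} ue={w}
  L7: def={t,w} ue=∅
  L8: def={j,r} ue=∅

Backward fixpoint:
  live L0: ∅→{z}
  live L1: {z}→{t,w,z}
  live L2: {t,w}→{r,t,w,z}
  live L3: {t,w,z}→{r,z}
  live L4: {t,w,z}→{w,z}
  live L5: {r,z}→{z}
  live L6: {w}→∅
  live L7: ∅→∅
  live L8: ∅→∅

Conflict graph:
  j↔{r,z}
  r↔{j,t,w,z}
  t↔{r,w,z}
  w↔{r,t,z}
  z↔{j,r,t,w}

Registers:
  {r,t,w,z} pairwise interfere (4-clique) ⇒ χ ≥ 4
  4-colouring: r0={r}  r1={z}  r2={j,t}  r3={w}
  χ = 4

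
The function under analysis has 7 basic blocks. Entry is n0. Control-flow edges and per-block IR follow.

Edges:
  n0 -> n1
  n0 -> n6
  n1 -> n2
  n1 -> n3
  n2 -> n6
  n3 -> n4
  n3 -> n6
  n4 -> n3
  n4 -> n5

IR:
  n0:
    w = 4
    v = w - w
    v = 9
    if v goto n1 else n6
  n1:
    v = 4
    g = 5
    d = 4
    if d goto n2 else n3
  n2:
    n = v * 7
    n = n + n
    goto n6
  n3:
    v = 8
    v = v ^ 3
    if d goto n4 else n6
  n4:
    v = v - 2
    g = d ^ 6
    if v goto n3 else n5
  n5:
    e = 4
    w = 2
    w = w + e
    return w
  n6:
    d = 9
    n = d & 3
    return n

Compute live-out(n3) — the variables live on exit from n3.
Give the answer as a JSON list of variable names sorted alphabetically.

Answer: ["d", "v"]

Analysis:
def/use:
  n0 def {v,w} use ∅
  n1 def {d,g,v} use ∅
  n2 def {n} use {v}
  n3 def {v} use {d}
  n4 def {g,v} use {d,v}
  n5 def {e,w} use ∅
  n6 def {d,n} use ∅

Liveness:
  n0: in=∅ out=∅
  n1: in=∅ out={d,v}
  n2: in={v} out=∅
  n3: in={d} out={d,v}
  n4: in={d,v} out={d}
  n5: in=∅ out=∅
  n6: in=∅ out=∅

live-out(n3) = ["d", "v"]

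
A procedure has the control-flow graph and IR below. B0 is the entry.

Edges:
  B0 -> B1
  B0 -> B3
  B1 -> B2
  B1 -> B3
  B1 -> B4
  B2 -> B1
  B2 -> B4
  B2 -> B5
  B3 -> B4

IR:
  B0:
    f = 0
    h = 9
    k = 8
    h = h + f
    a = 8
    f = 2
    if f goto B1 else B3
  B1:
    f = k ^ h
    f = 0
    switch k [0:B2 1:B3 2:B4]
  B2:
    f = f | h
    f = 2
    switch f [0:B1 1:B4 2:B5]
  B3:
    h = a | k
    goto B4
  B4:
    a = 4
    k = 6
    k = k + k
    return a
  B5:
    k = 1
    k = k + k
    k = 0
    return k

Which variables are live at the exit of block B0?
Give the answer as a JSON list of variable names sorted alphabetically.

Answer: ["a", "h", "k"]

Analysis:
def/use:
  B0 def {a,f,h,k} use ∅
  B1 def {f} use {h,k}
  B2 def {f} use {f,h}
  B3 def {h} use {a,k}
  B4 def {a,k} use ∅
  B5 def {k} use ∅

Liveness:
  live B0: ∅→{a,h,k}
  live B1: {a,h,k}→{a,f,h,k}
  live B2: {a,f,h,k}→{a,h,k}
  live B3: {a,k}→∅
  live B4: ∅→∅
  live B5: ∅→∅

live-out(B0) = ["a", "h", "k"]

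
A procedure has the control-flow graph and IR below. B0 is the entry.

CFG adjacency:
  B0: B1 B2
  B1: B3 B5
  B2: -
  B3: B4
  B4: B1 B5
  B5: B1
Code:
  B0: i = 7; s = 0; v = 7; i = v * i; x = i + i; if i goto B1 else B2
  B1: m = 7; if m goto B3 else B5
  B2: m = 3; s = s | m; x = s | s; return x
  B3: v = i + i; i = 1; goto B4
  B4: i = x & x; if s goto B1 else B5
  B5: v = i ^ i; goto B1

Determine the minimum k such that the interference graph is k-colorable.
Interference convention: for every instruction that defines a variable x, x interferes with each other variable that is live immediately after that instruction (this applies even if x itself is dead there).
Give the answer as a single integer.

Answer: 4

Derivation:
def/use:
  B0: def={i,s,v,x} ue=∅
  B1: def={m} ue=∅
  B2: def={m,s,x} ue={s}
  B3: def={i,v} ue={i}
  B4: def={i} ue={s,x}
  B5: def={v} ue={i}

Live sets:
  live B0: ∅→{i,s,x}
  live B1: {i,s,x}→{i,s,x}
  live B2: {s}→∅
  live B3: {i,s,x}→{s,x}
  live B4: {s,x}→{i,s,x}
  live B5: {i,s,x}→{i,s,x}

Interference:
  i↔{m,s,v,x}
  m↔{i,s,x}
  s↔{i,m,v,x}
  v↔{i,s,x}
  x↔{i,m,s,v}

Chromatic number:
  {i,m,s,x} pairwise interfere (4-clique) ⇒ χ ≥ 4
  assign i→c0 m→c3 s→c1 v→c3 x→c2 — no edge inside a register ⇒ χ ≤ 4
  χ = 4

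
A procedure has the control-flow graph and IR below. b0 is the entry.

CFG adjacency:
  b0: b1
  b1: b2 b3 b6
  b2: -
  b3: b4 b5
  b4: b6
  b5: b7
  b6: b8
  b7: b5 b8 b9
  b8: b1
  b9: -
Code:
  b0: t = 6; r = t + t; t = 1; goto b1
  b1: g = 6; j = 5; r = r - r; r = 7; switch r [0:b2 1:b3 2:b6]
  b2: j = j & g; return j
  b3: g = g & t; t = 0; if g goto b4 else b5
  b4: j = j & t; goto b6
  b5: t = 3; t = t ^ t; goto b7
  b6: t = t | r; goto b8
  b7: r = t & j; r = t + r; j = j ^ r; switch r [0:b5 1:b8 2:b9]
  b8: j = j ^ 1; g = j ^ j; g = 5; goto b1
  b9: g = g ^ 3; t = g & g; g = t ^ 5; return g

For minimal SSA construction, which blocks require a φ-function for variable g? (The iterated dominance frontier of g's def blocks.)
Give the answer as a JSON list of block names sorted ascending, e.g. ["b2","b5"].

Answer: ["b1", "b6", "b8"]

Derivation:
idom tree: b1←b0 b2←b1 b3←b1 b4←b3 b5←b3 b6←b1 b7←b5 b8←b1 b9←b7
Dom at joins:
  b1: preds {b0,b8}: {b0} ∩ {b0,b1,b8} = {b0}; idom=b0
  b5: preds {b3,b7}: {b0,b1,b3} ∩ {b0,b1,b3,b5,b7} = {b0,b1,b3}; idom=b3
  b6: preds {b1,b4}: {b0,b1} ∩ {b0,b1,b3,b4} = {b0,b1}; idom=b1
  b8: preds {b6,b7}: {b0,b1,b6} ∩ {b0,b1,b3,b5,b7} = {b0,b1}; idom=b1

DF walk-up:
  b1←b0: walk · to b0
  b1←b8: walk b8→b1 to b0
  b5←b3: walk · to b3
  b5←b7: walk b7→b5 to b3
  b6←b1: walk · to b1
  b6←b4: walk b4→b3 to b1
  b8←b6: walk b6 to b1
  b8←b7: walk b7→b5→b3 to b1
  b0: DF=∅
  b1: DF={b1}
  b2: DF=∅
  b3: DF={b6,b8}
  b4: DF={b6}
  b5: DF={b5,b8}
  b6: DF={b8}
  b7: DF={b5,b8}
  b8: DF={b1}
  b9: DF=∅

φ for g: defs {b1,b3,b8,b9}
  DF⁺ = {b1,b6,b8}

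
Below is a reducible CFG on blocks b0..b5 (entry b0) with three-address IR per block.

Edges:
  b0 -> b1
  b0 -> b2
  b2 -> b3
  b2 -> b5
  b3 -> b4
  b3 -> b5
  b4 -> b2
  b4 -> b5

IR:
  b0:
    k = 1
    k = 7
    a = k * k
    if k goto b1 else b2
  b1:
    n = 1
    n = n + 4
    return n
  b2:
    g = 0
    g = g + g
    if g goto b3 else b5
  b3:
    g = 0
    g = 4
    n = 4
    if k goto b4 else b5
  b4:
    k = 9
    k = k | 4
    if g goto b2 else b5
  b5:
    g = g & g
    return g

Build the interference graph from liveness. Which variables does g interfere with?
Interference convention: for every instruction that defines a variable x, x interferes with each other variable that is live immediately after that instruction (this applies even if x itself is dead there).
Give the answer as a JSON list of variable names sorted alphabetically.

Answer: ["k", "n"]

Derivation:
Block summaries:
  b0 def {a,k} use ∅
  b1 def {n} use ∅
  b2 def {g} use ∅
  b3 def {g,n} use {k}
  b4 def {k} use {g}
  b5 def {g} use {g}

Live sets:
  live b0: ∅→{k}
  live b1: ∅→∅
  live b2: {k}→{g,k}
  live b3: {k}→{g}
  live b4: {g}→{g,k}
  live b5: {g}→∅

Interference:
  a↔{k}
  g↔{k,n}
  k↔{a,g,n}
  n↔{g,k}

N(g) = ["k", "n"]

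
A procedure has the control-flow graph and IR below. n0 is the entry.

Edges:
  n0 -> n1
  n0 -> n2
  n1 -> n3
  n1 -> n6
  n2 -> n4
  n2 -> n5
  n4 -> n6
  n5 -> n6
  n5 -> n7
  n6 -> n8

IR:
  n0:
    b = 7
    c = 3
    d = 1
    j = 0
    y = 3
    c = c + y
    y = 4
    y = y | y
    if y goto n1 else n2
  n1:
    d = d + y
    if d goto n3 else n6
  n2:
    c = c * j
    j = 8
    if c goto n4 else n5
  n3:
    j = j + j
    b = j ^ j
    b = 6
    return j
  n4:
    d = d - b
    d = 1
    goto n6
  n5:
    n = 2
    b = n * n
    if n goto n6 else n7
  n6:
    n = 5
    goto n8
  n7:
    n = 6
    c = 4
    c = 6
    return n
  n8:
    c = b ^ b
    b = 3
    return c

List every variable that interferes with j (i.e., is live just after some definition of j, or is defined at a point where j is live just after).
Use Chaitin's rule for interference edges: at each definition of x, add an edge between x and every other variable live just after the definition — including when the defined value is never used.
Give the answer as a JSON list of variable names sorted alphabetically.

Answer: ["b", "c", "d", "y"]

Derivation:
Per-block:
  n0: {b,c,d,j,y} / ∅
  n1: {d} / {d,y}
  n2: {c,j} / {c,j}
  n3: {b,j} / {j}
  n4: {d} / {b,d}
  n5: {b,n} / ∅
  n6: {n} / ∅
  n7: {c,n} / ∅
  n8: {b,c} / {b}

Live sets:
  n0: in=∅ out={b,c,d,j,y}
  n1: in={b,d,j,y} out={b,j}
  n2: in={b,c,d,j} out={b,d}
  n3: in={j} out=∅
  n4: in={b,d} out={b}
  n5: in=∅ out={b}
  n6: in={b} out={b}
  n7: in=∅ out=∅
  n8: in={b} out=∅

Interfere edges:
  b: {c,d,j,n,y}
  c: {b,d,j,n,y}
  d: {b,c,j,y}
  j: {b,c,d,y}
  n: {b,c}
  y: {b,c,d,j}

N(j) = ["b", "c", "d", "y"]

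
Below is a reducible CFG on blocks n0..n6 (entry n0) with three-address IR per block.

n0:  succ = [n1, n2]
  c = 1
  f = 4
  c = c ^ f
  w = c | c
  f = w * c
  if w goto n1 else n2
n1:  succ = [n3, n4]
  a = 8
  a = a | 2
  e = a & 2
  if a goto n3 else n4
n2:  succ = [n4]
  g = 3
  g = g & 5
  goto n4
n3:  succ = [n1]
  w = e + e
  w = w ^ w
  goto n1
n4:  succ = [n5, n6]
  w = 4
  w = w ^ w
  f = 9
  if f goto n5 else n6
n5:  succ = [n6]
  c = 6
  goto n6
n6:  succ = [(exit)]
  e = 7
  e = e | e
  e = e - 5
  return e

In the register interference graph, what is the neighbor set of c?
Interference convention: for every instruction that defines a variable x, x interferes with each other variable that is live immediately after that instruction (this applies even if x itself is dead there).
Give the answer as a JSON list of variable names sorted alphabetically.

Answer: ["f", "w"]

Analysis:
Per-block:
  n0: {c,f,w} / ∅
  n1: {a,e} / ∅
  n2: {g} / ∅
  n3: {w} / {e}
  n4: {f,w} / ∅
  n5: {c} / ∅
  n6: {e} / ∅

Live sets:
  live n0: ∅→∅
  live n1: ∅→{e}
  live n2: ∅→∅
  live n3: {e}→∅
  live n4: ∅→∅
  live n5: ∅→∅
  live n6: ∅→∅

Interference:
  a↔{e}
  c↔{f,w}
  e↔{a}
  f↔{c,w}
  g↔∅
  w↔{c,f}

N(c) = ["f", "w"]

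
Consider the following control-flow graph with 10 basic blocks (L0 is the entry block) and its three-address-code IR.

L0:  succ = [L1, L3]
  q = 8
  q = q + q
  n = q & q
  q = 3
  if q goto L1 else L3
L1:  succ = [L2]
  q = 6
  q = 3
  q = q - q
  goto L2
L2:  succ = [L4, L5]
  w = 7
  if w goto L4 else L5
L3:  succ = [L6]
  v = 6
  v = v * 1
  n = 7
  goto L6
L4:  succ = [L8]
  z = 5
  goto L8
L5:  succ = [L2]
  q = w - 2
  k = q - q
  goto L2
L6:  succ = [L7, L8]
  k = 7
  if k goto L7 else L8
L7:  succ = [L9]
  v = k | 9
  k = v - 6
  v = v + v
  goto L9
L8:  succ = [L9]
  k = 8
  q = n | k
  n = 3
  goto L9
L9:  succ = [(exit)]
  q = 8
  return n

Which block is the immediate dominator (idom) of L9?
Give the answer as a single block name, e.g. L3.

Answer: L0

Derivation:
idom tree: L1←L0 L2←L1 L3←L0 L4←L2 L5←L2 L6←L3 L7←L6 L8←L0 L9←L0
Join-block Dom:
  L2: preds {L1,L5}: {L0,L1} ∩ {L0,L1,L2,L5} = {L0,L1}; idom=L1
  L8: preds {L4,L6}: {L0,L1,L2,L4} ∩ {L0,L3,L6} = {L0}; idom=L0
  L9: preds {L7,L8}: {L0,L3,L6,L7} ∩ {L0,L8} = {L0}; idom=L0

idom(L9) = L0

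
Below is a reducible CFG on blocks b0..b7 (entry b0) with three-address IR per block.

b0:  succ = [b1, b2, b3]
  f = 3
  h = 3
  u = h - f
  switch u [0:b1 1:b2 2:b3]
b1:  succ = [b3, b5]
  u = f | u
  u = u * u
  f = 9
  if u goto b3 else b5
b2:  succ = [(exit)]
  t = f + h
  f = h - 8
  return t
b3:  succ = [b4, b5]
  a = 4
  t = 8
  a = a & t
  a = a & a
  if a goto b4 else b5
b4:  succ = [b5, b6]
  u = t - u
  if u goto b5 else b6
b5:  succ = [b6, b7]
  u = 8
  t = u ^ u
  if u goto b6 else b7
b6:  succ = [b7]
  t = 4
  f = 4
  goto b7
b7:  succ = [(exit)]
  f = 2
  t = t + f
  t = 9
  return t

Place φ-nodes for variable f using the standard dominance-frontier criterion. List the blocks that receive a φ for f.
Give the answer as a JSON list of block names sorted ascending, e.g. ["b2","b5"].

Answer: ["b3", "b5", "b6", "b7"]

Working:
idom tree: b1←b0 b2←b0 b3←b0 b4←b3 b5←b0 b6←b0 b7←b0
Join-block Dom:
  b3: preds {b0,b1}: {b0} ∩ {b0,b1} = {b0}; idom=b0
  b5: preds {b1,b3,b4}: {b0,b1} ∩ {b0,b3} ∩ {b0,b3,b4} = {b0}; idom=b0
  b6: preds {b4,b5}: {b0,b3,b4} ∩ {b0,b5} = {b0}; idom=b0
  b7: preds {b5,b6}: {b0,b5} ∩ {b0,b6} = {b0}; idom=b0

DF walk-up:
  b3←b0: walk · to b0
  b3←b1: walk b1 to b0
  b5←b1: walk b1 to b0
  b5←b3: walk b3 to b0
  b5←b4: walk b4→b3 to b0
  b6←b4: walk b4→b3 to b0
  b6←b5: walk b5 to b0
  b7←b5: walk b5 to b0
  b7←b6: walk b6 to b0
  DF(b0)=∅
  DF(b1)={b3,b5}
  DF(b2)=∅
  DF(b3)={b5,b6}
  DF(b4)={b5,b6}
  DF(b5)={b6,b7}
  DF(b6)={b7}
  DF(b7)=∅

φ for f: defs {b0,b1,b2,b6,b7}
  DF⁺ = {b3,b5,b6,b7}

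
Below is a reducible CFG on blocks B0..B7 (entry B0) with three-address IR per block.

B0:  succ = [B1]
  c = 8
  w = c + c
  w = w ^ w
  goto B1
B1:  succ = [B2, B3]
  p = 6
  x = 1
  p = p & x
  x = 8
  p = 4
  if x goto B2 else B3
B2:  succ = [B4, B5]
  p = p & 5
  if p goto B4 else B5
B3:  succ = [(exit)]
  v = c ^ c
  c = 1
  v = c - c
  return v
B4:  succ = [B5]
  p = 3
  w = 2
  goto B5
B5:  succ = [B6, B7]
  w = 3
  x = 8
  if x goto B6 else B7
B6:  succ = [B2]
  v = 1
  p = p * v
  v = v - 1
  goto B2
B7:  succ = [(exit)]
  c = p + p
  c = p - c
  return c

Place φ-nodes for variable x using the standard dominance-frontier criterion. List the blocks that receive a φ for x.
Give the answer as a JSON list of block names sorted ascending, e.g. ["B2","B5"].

Answer: ["B2"]

Analysis:
idom tree: B1←B0 B2←B1 B3←B1 B4←B2 B5←B2 B6←B5 B7←B5
Dom at joins:
  B2: preds {B1,B6}: {B0,B1} ∩ {B0,B1,B2,B5,B6} = {B0,B1}; idom=B1
  B5: preds {B2,B4}: {B0,B1,B2} ∩ {B0,B1,B2,B4} = {B0,B1,B2}; idom=B2

DF walk-up:
  join B2 pred B1: · stop@B1
  join B2 pred B6: B6→B5→B2 stop@B1
  join B5 pred B2: · stop@B2
  join B5 pred B4: B4 stop@B2
  B0 → ∅
  B1 → ∅
  B2 → {B2}
  B3 → ∅
  B4 → {B5}
  B5 → {B2}
  B6 → {B2}
  B7 → ∅

φ for x: defs {B1,B5}
  DF⁺ = {B2}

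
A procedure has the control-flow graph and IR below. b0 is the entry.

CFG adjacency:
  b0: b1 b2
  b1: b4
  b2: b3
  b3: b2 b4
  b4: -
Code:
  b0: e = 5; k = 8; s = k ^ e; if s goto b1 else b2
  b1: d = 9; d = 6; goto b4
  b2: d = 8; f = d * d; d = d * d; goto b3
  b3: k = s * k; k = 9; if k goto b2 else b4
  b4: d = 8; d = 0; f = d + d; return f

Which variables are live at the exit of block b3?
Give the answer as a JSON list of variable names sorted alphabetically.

Per-block:
  b0: def={e,k,s} ue=∅
  b1: def={d} ue=∅
  b2: def={d,f} ue=∅
  b3: def={k} ue={k,s}
  b4: def={d,f} ue=∅

Backward fixpoint:
  b0 li=∅ lo={k,s}
  b1 li=∅ lo=∅
  b2 li={k,s} lo={k,s}
  b3 li={k,s} lo={k,s}
  b4 li=∅ lo=∅

live-out(b3) = ["k", "s"]

Answer: ["k", "s"]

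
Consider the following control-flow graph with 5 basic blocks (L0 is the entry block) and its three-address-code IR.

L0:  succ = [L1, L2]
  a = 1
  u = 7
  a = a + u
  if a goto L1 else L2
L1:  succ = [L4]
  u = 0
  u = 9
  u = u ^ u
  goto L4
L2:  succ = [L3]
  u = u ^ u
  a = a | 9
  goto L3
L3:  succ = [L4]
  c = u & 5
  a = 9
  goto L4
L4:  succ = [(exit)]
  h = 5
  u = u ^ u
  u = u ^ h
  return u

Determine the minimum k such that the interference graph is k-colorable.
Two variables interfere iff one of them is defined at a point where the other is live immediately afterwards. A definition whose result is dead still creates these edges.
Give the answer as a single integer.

Answer: 2

Analysis:
Per-block:
  L0: {a,u} / ∅
  L1: {u} / ∅
  L2: {a,u} / {a,u}
  L3: {a,c} / {u}
  L4: {h,u} / {u}

Live sets:
  L0: in=∅ out={a,u}
  L1: in=∅ out={u}
  L2: in={a,u} out={u}
  L3: in={u} out={u}
  L4: in={u} out=∅

Interference:
  a — {u}
  c — {u}
  h — {u}
  u — {a,c,h}

Registers:
  clique {a,u} ⇒ need ≥ 2
  2-colouring: c0={u}  c1={a,c,h}
  χ = 2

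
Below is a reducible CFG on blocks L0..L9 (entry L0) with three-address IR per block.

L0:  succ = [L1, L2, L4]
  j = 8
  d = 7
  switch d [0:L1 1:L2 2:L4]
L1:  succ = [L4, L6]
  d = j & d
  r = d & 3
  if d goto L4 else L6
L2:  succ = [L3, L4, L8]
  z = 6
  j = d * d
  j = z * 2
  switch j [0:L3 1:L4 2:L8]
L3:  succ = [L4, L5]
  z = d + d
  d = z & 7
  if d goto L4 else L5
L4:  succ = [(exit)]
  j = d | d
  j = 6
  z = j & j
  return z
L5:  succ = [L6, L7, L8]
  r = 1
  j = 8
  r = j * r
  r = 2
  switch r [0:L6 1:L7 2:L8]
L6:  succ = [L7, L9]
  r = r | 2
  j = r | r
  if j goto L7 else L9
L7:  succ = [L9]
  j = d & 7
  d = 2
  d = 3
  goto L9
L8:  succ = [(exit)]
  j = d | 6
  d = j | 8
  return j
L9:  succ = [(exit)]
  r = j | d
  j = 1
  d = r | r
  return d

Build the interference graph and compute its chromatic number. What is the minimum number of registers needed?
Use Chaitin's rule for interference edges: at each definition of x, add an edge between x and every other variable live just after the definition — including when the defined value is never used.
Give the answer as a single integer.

def/use:
  L0: def={d,j} ue=∅
  L1: def={d,r} ue={d,j}
  L2: def={j,z} ue={d}
  L3: def={d,z} ue={d}
  L4: def={j,z} ue={d}
  L5: def={j,r} ue=∅
  L6: def={j,r} ue={r}
  L7: def={d,j} ue={d}
  L8: def={d,j} ue={d}
  L9: def={d,j,r} ue={d,j}

Liveness:
  live L0: ∅→{d,j}
  live L1: {d,j}→{d,r}
  live L2: {d}→{d}
  live L3: {d}→{d}
  live L4: {d}→∅
  live L5: {d}→{d,r}
  live L6: {d,r}→{d,j}
  live L7: {d}→{d,j}
  live L8: {d}→∅
  live L9: {d,j}→∅

Interfere edges:
  d — {j,r,z}
  j — {d,r,z}
  r — {d,j}
  z — {d,j}

Chromatic number:
  clique {d,j,r} ⇒ need ≥ 3
  3-colouring: r0={d}  r1={j}  r2={r,z}
  χ = 3

Answer: 3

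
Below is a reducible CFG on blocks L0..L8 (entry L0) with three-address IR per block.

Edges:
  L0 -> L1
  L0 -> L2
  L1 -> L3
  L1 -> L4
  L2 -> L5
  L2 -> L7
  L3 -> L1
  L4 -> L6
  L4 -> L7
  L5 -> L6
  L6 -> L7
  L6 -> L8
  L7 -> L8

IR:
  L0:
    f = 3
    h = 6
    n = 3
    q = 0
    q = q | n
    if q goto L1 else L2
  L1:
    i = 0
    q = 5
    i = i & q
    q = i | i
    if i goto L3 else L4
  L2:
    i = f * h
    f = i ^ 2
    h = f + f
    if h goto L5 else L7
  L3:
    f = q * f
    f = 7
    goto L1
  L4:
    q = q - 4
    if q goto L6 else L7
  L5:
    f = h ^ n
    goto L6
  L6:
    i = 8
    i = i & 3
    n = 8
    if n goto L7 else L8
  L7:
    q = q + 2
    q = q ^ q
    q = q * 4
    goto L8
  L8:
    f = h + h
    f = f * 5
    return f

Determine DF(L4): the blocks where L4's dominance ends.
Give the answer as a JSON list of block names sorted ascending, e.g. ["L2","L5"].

idom tree: L1←L0 L2←L0 L3←L1 L4←L1 L5←L2 L6←L0 L7←L0 L8←L0
Join-block Dom:
  L1: preds {L0,L3}: {L0} ∩ {L0,L1,L3} = {L0}; idom=L0
  L6: preds {L4,L5}: {L0,L1,L4} ∩ {L0,L2,L5} = {L0}; idom=L0
  L7: preds {L2,L4,L6}: {L0,L2} ∩ {L0,L1,L4} ∩ {L0,L6} = {L0}; idom=L0
  L8: preds {L6,L7}: {L0,L6} ∩ {L0,L7} = {L0}; idom=L0

DF walk-up:
  L1←L0: walk · to L0
  L1←L3: walk L3→L1 to L0
  L6←L4: walk L4→L1 to L0
  L6←L5: walk L5→L2 to L0
  L7←L2: walk L2 to L0
  L7←L4: walk L4→L1 to L0
  L7←L6: walk L6 to L0
  L8←L6: walk L6 to L0
  L8←L7: walk L7 to L0
  DF(L0)=∅
  DF(L1)={L1,L6,L7}
  DF(L2)={L6,L7}
  DF(L3)={L1}
  DF(L4)={L6,L7}
  DF(L5)={L6}
  DF(L6)={L7,L8}
  DF(L7)={L8}
  DF(L8)=∅

DF(L4) = ["L6", "L7"]

Answer: ["L6", "L7"]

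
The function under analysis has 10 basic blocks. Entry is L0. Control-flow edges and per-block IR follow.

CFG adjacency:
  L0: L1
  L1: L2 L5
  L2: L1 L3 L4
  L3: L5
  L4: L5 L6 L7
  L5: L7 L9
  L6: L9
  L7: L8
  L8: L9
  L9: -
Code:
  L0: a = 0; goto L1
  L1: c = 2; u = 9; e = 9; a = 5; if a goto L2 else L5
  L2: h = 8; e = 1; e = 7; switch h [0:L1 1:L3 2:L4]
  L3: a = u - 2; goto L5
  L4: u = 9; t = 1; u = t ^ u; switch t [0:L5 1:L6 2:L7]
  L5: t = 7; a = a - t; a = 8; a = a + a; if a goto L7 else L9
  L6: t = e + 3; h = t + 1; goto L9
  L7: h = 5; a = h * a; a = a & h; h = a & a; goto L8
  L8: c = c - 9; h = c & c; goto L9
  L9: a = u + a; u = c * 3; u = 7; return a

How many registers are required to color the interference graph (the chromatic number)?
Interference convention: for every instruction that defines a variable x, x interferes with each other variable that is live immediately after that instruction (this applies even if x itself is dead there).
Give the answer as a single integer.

Answer: 5

Derivation:
def/use:
  L0: def={a} ue=∅
  L1: def={a,c,e,u} ue=∅
  L2: def={e,h} ue=∅
  L3: def={a} ue={u}
  L4: def={t,u} ue=∅
  L5: def={a,t} ue={a}
  L6: def={h,t} ue={e}
  L7: def={a,h} ue={a}
  L8: def={c,h} ue={c}
  L9: def={a,u} ue={a,c,u}

Live sets:
  L0 li=∅ lo=∅
  L1 li=∅ lo={a,c,u}
  L2 li={a,c,u} lo={a,c,e,u}
  L3 li={c,u} lo={a,c,u}
  L4 li={a,c,e} lo={a,c,e,u}
  L5 li={a,c,u} lo={a,c,u}
  L6 li={a,c,e,u} lo={a,c,u}
  L7 li={a,c,u} lo={a,c,u}
  L8 li={a,c,u} lo={a,c,u}
  L9 li={a,c,u} lo=∅

Interfere edges:
  a↔{c,e,h,t,u}
  c↔{a,e,h,t,u}
  e↔{a,c,h,t,u}
  h↔{a,c,e,u}
  t↔{a,c,e,u}
  u↔{a,c,e,h,t}

Colouring:
  {a,c,e,h,u} pairwise interfere (5-clique) ⇒ χ ≥ 5
  5-colouring: c0={a}  c1={c}  c2={e}  c3={u}  c4={h,t}
  χ = 5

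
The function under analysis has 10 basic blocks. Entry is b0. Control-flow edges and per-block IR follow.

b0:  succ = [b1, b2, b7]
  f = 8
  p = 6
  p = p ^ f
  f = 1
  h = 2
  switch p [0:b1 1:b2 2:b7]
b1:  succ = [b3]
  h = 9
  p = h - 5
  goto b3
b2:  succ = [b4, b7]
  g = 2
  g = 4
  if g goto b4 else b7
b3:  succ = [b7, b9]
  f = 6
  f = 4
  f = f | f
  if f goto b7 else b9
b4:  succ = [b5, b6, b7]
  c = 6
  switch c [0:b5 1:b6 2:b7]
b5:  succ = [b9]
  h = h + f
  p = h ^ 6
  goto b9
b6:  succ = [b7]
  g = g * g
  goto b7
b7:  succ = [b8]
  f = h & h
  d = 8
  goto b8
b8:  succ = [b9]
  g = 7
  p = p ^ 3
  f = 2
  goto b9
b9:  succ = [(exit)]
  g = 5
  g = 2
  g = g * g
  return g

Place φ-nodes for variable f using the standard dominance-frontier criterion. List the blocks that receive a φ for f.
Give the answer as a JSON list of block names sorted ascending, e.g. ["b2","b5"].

idom tree: b1←b0 b2←b0 b3←b1 b4←b2 b5←b4 b6←b4 b7←b0 b8←b7 b9←b0
Dom at joins:
  b7: preds {b0,b2,b3,b4,b6}: {b0} ∩ {b0,b2} ∩ {b0,b1,b3} ∩ {b0,b2,b4} ∩ {b0,b2,b4,b6} = {b0}; idom=b0
  b9: preds {b3,b5,b8}: {b0,b1,b3} ∩ {b0,b2,b4,b5} ∩ {b0,b7,b8} = {b0}; idom=b0

DF walk-up:
  join b7 pred b0: · stop@b0
  join b7 pred b2: b2 stop@b0
  join b7 pred b3: b3→b1 stop@b0
  join b7 pred b4: b4→b2 stop@b0
  join b7 pred b6: b6→b4→b2 stop@b0
  join b9 pred b3: b3→b1 stop@b0
  join b9 pred b5: b5→b4→b2 stop@b0
  join b9 pred b8: b8→b7 stop@b0
  DF(b0)=∅
  DF(b1)={b7,b9}
  DF(b2)={b7,b9}
  DF(b3)={b7,b9}
  DF(b4)={b7,b9}
  DF(b5)={b9}
  DF(b6)={b7}
  DF(b7)={b9}
  DF(b8)={b9}
  DF(b9)=∅

φ for f: defs {b0,b3,b7,b8}
  DF⁺ = {b7,b9}

Answer: ["b7", "b9"]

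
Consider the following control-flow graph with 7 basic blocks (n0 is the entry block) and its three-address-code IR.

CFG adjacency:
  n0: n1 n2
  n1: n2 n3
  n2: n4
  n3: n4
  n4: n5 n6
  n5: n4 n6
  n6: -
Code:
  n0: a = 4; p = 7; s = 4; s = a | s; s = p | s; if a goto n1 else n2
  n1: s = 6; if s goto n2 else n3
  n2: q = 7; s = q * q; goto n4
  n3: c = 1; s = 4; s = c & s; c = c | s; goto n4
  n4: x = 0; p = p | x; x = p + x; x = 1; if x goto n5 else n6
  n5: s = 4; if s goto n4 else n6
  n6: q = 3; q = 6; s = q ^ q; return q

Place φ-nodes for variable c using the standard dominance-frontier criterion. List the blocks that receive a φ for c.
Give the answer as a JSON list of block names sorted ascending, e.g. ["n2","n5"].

idom tree: n1←n0 n2←n0 n3←n1 n4←n0 n5←n4 n6←n4
Dom∩ at merges:
  n2: preds {n0,n1}: {n0} ∩ {n0,n1} = {n0}; idom=n0
  n4: preds {n2,n3,n5}: {n0,n2} ∩ {n0,n1,n3} ∩ {n0,n4,n5} = {n0}; idom=n0
  n6: preds {n4,n5}: {n0,n4} ∩ {n0,n4,n5} = {n0,n4}; idom=n4

DF walk-up:
  n2←n0: walk · to n0
  n2←n1: walk n1 to n0
  n4←n2: walk n2 to n0
  n4←n3: walk n3→n1 to n0
  n4←n5: walk n5→n4 to n0
  n6←n4: walk · to n4
  n6←n5: walk n5 to n4
  n0 → ∅
  n1 → {n2,n4}
  n2 → {n4}
  n3 → {n4}
  n4 → {n4}
  n5 → {n4,n6}
  n6 → ∅

φ for c: defs {n3}
  DF⁺ = {n4}

Answer: ["n4"]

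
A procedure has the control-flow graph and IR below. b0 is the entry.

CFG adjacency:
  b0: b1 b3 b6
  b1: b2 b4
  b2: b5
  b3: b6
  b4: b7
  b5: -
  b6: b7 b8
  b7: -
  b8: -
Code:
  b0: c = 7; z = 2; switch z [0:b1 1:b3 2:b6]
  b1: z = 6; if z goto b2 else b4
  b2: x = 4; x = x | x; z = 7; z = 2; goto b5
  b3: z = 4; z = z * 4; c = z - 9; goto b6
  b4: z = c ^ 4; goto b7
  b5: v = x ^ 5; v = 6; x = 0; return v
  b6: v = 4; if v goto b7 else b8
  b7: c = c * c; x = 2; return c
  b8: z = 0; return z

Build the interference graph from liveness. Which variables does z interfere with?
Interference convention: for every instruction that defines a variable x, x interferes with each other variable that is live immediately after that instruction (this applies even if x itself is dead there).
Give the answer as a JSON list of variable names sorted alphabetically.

Block summaries:
  b0: {c,z} / ∅
  b1: {z} / ∅
  b2: {x,z} / ∅
  b3: {c,z} / ∅
  b4: {z} / {c}
  b5: {v,x} / {x}
  b6: {v} / ∅
  b7: {c,x} / {c}
  b8: {z} / ∅

Liveness:
  b0: in=∅ out={c}
  b1: in={c} out={c}
  b2: in=∅ out={x}
  b3: in=∅ out={c}
  b4: in={c} out={c}
  b5: in={x} out=∅
  b6: in={c} out={c}
  b7: in={c} out=∅
  b8: in=∅ out=∅

Conflict graph:
  c: {v,x,z}
  v: {c,x}
  x: {c,v,z}
  z: {c,x}

N(z) = ["c", "x"]

Answer: ["c", "x"]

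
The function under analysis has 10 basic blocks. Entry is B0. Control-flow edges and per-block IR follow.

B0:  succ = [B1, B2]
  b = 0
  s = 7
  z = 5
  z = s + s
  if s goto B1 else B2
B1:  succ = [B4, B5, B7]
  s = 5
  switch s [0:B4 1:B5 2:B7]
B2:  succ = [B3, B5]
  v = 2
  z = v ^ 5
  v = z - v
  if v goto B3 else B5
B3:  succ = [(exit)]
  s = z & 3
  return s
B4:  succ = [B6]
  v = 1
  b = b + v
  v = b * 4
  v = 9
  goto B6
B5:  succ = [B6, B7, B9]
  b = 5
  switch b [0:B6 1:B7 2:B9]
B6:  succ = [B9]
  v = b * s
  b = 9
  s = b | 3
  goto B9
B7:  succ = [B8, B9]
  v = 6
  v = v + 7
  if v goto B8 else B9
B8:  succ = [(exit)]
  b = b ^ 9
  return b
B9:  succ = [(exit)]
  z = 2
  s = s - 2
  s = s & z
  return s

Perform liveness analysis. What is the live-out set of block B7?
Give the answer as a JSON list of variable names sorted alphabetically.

Answer: ["b", "s"]

Working:
Block summaries:
  B0: {b,s,z} / ∅
  B1: {s} / ∅
  B2: {v,z} / ∅
  B3: {s} / {z}
  B4: {b,v} / {b}
  B5: {b} / ∅
  B6: {b,s,v} / {b,s}
  B7: {v} / ∅
  B8: {b} / {b}
  B9: {s,z} / {s}

Liveness:
  B0 li=∅ lo={b,s}
  B1 li={b} lo={b,s}
  B2 li={s} lo={s,z}
  B3 li={z} lo=∅
  B4 li={b,s} lo={b,s}
  B5 li={s} lo={b,s}
  B6 li={b,s} lo={s}
  B7 li={b,s} lo={b,s}
  B8 li={b} lo=∅
  B9 li={s} lo=∅

live-out(B7) = ["b", "s"]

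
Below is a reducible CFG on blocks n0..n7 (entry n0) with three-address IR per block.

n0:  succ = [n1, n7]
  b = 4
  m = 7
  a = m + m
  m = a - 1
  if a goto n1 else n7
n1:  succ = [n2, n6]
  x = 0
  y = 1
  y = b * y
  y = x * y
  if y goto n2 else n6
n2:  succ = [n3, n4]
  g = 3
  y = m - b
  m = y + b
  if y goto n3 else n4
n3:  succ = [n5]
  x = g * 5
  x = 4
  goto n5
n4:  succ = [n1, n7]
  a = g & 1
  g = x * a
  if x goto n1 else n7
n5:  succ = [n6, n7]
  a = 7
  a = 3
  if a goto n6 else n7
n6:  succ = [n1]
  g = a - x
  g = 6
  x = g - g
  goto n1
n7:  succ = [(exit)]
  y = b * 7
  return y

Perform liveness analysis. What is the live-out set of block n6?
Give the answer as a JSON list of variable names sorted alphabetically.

Answer: ["a", "b", "m"]

Working:
Per-block:
  n0: def={a,b,m} ue=∅
  n1: def={x,y} ue={b}
  n2: def={g,m,y} ue={b,m}
  n3: def={x} ue={g}
  n4: def={a,g} ue={g,x}
  n5: def={a} ue=∅
  n6: def={g,x} ue={a,x}
  n7: def={y} ue={b}

Backward fixpoint:
  n0: in=∅ out={a,b,m}
  n1: in={a,b,m} out={a,b,m,x}
  n2: in={b,m,x} out={b,g,m,x}
  n3: in={b,g,m} out={b,m,x}
  n4: in={b,g,m,x} out={a,b,m}
  n5: in={b,m,x} out={a,b,m,x}
  n6: in={a,b,m,x} out={a,b,m}
  n7: in={b} out=∅

live-out(n6) = ["a", "b", "m"]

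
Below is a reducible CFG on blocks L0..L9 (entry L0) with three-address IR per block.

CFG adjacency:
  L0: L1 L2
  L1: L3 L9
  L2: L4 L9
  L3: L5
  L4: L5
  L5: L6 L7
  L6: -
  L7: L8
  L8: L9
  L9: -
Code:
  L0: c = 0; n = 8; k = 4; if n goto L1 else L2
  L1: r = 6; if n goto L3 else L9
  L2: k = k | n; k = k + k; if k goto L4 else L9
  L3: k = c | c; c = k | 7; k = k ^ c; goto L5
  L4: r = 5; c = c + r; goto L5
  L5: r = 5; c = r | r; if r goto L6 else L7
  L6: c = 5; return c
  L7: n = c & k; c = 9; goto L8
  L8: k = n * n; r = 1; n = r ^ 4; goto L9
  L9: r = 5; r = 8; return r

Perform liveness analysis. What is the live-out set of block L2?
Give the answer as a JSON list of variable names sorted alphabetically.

def/use:
  L0: def={c,k,n} ue=∅
  L1: def={r} ue={n}
  L2: def={k} ue={k,n}
  L3: def={c,k} ue={c}
  L4: def={c,r} ue={c}
  L5: def={c,r} ue=∅
  L6: def={c} ue=∅
  L7: def={c,n} ue={c,k}
  L8: def={k,n,r} ue={n}
  L9: def={r} ue=∅

Liveness:
  L0: in=∅ out={c,k,n}
  L1: in={c,n} out={c}
  L2: in={c,k,n} out={c,k}
  L3: in={c} out={k}
  L4: in={c,k} out={k}
  L5: in={k} out={c,k}
  L6: in=∅ out=∅
  L7: in={c,k} out={n}
  L8: in={n} out=∅
  L9: in=∅ out=∅

live-out(L2) = ["c", "k"]

Answer: ["c", "k"]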